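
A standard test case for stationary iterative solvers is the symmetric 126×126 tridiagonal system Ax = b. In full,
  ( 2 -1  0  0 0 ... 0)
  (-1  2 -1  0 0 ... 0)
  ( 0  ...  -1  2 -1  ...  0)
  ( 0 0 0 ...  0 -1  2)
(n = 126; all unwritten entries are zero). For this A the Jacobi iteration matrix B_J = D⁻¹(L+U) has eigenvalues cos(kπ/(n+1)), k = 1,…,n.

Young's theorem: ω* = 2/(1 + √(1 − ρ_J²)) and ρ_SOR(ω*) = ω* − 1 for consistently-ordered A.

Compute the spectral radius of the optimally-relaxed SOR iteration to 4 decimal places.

B_J for the 126×126 system has eigenvalues cos(kπ/127); ρ_J = cos(π/127) = 0.9997.
√(1−ρ_J²) = |sin(π/127)| = 0.02473
ω* = 2/(1 + 0.02473) = 2/1.02473 = 1.9517.
ρ_SOR = ω* − 1 ≈ 0.9517.

ρ_SOR = 0.9517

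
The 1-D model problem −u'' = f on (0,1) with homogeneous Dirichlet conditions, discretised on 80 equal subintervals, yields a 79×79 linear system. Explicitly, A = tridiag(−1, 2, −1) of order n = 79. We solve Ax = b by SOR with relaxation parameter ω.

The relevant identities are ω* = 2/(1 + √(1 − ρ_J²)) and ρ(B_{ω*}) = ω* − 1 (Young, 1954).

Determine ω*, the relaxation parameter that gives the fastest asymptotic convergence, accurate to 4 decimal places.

[ρ_J] n=79: ρ(B_J) = cos(π/(n+1)) = cos(π/80) = 0.9992.
√(1 − cos²(π/80)) = sin(π/80) ≈ 0.03926.
ω* = 2/(1+0.03926) = 1.9244
Hence ρ(B_{ω*}) = 1.9244 − 1 = 0.9244.

ω* = 1.9244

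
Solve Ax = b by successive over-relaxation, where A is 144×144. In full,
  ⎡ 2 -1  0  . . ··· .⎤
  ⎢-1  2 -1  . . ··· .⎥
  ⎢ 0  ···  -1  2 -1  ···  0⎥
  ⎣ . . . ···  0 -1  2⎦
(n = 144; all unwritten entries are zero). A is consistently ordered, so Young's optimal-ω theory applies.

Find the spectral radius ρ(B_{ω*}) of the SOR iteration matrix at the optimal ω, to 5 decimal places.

[ρ_J] n=144: ρ(B_J) = cos(π/(n+1)) = cos(π/145) = 0.99977.
√(1 − cos²(π/145)) = sin(π/145) ≈ 0.021664.
ω* = 2 / (1 + 0.021664) = 2 / 1.021664 ≈ 1.95759.
Hence ρ(B_{ω*}) = 1.95759 − 1 = 0.95759.

ρ_SOR = 0.95759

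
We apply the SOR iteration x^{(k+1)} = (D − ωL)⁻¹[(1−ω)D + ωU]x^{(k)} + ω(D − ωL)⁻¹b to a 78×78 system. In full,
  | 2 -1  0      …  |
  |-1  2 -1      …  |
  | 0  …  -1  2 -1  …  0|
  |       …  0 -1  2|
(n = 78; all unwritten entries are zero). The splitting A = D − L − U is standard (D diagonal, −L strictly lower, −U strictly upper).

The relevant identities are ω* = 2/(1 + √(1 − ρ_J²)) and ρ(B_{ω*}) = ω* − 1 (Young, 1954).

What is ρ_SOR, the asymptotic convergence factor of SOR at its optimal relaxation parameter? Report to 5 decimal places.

½·tridiag(1,0,1) at n=78: λ_k = cos(kπ/79); max |λ| at k=1 ⇒ ρ_J = cos(π/79) ≈ 0.99921.
√(1−ρ_J²) = |sin(π/79)| = 0.039757
So ω* = 2/1.039757 = 1.92353 (Young).
[ρ_SOR] ω* − 1 = 0.92353.

ρ_SOR = 0.92353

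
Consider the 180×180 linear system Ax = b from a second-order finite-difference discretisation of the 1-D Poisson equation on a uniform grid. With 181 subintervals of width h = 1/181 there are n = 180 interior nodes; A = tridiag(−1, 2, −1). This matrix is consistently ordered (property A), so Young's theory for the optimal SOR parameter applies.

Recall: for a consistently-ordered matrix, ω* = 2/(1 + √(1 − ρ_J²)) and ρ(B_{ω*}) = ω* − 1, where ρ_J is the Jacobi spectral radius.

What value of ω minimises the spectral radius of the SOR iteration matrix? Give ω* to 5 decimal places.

ρ_J = max_k |cos(kπ/181)| = cos(π/181) = 0.99985
√(1−ρ_J²) = |sin(π/181)| = 0.017356
ω* = 2 / (1 + 0.017356) = 2 / 1.017356 ≈ 1.96588.
ρ(B_{ω*}) = ω*−1 = 0.96588

ω* = 1.96588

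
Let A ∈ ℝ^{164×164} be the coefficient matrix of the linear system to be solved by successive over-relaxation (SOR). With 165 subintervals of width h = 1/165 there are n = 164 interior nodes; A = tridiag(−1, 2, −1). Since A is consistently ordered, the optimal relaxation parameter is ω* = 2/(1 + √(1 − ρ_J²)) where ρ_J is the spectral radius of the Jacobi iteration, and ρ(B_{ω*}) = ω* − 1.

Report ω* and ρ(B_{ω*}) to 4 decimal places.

ω* = 1.9626, ρ_SOR = 0.9626

With n=164, ρ(Jacobi) = cos(π/165) = 0.9998.
√(1 − cos²(π/165)) = sin(π/165) ≈ 0.01904.
Then 2/(1+√(1−ρ_J²)) = 2/(1+0.01904); ω* = 2/1.01904 = 1.9626.
Hence ρ(B_{ω*}) = 1.9626 − 1 = 0.9626.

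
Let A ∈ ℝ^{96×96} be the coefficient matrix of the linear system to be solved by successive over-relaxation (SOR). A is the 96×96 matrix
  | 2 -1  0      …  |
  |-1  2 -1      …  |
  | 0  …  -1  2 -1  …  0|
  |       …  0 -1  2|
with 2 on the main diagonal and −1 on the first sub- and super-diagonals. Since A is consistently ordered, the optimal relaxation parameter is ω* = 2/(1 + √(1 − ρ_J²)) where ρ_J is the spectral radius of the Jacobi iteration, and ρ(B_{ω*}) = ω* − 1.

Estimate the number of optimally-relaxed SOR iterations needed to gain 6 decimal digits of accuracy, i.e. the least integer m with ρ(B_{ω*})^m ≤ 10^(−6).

m = 214

n=96: λ(B_J) = 1 − λ(A)/2 = cos(kπ/97); k=1 gives ρ_J = 0.9994756.
√(1−ρ_J²) = |sin(π/97)| = 0.0323819
Then 2/(1+√(1−ρ_J²)) = 2/(1+0.0323819); ω* = 2/1.0323819 = 1.9372676.
ρ(B_{ω*}) = ω*−1 = 0.9372676
Need (0.9372676)^m ≤ 10^(−6): m ≥ 6·ln10/|ln 0.9372676| = 13.8155/0.0647864 = 213.247 ⇒ m = 214.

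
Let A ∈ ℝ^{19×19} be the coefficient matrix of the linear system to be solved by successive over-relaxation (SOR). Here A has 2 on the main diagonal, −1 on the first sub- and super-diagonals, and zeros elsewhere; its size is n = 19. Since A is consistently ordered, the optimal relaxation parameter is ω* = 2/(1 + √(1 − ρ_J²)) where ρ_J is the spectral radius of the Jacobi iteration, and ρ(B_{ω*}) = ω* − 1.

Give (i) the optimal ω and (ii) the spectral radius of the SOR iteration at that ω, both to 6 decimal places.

ω* = 1.729454, ρ_SOR = 0.729454

[ρ_J] n=19: ρ(B_J) = cos(π/(n+1)) = cos(π/20) = 0.987688.
√(1−ρ_J²) = |sin(π/20)| = 0.1564345
So ω* = 2/1.1564345 = 1.729454 (Young).
ρ(B_{ω*}) = ω*−1 = 0.729454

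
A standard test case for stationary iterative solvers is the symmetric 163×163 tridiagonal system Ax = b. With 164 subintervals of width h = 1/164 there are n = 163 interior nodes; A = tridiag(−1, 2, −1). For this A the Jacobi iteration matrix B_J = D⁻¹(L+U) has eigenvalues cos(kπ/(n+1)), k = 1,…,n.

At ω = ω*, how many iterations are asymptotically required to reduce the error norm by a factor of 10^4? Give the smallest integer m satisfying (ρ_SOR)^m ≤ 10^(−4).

[ρ_J] n=163: ρ(B_J) = cos(π/(n+1)) = cos(π/164) = 0.9998165.
root = sin(π/164) = 0.0191549  (since 1−cos² = sin²).
ω* = 2/(1 + 0.0191549) = 2/1.0191549 = 1.9624102.
ρ_SOR = ω* − 1 ≈ 0.9624102.
(0.9624102)^m ≤ 10^{−4}  ⇒  m·ln(0.9624102) ≤ −4·ln10  ⇒  m ≥ 240.388  ⇒  m = 241

m = 241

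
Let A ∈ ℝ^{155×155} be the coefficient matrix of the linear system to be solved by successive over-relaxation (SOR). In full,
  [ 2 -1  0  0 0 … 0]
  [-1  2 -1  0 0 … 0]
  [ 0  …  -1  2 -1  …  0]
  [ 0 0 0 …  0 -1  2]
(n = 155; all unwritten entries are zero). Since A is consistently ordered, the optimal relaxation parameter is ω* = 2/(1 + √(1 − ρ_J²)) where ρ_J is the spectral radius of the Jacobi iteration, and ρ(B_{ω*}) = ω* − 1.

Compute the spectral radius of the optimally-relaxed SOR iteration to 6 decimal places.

[ρ_J] n=155: ρ(B_J) = cos(π/(n+1)) = cos(π/156) = 0.999797.
root = sin(π/156) = 0.0201371  (since 1−cos² = sin²).
Then 2/(1+√(1−ρ_J²)) = 2/(1+0.0201371); ω* = 2/1.0201371 = 1.960521.
ρ_SOR = ω* − 1 ≈ 0.960521.

ρ_SOR = 0.960521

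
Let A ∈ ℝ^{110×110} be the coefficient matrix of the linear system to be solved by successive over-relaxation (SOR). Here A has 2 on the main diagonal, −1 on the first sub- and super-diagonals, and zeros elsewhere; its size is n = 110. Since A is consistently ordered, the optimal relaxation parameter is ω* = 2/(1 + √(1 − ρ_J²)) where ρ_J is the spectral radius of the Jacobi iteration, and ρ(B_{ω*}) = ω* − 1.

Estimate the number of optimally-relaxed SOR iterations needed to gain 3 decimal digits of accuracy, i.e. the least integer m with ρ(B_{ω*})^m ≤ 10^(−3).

n=110: λ(B_J) = 1 − λ(A)/2 = cos(kπ/111); k=1 gives ρ_J = 0.9995995.
√(1−ρ_J²) = |sin(π/111)| = 0.0282989
[ω*] 2 ÷ (1 + 0.0282989) = 2 ÷ 1.0282989 = 1.9449598.
At ω = 1.9449598 every |λ(B_ω)| = ω−1, so ρ_SOR = 0.9449598.
3·ln10 = 6.90776; −ln(0.9449598) = 0.0566129; m = ⌈6.90776/0.0566129⌉ = ⌈122.017⌉ = 123.

m = 123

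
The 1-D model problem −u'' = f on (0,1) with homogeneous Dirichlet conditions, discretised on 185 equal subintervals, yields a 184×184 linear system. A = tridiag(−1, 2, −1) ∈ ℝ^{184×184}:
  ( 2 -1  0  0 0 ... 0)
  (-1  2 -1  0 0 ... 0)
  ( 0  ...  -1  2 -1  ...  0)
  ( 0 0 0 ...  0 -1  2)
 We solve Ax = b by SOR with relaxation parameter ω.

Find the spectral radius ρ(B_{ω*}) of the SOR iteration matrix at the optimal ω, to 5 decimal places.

ρ_SOR = 0.96661

ρ_J = max_k |cos(kπ/185)| = cos(π/185) = 0.99986
√(1−ρ_J²) = |sin(π/185)| = 0.016981
[ω*] 2 ÷ (1 + 0.016981) = 2 ÷ 1.016981 = 1.96661.
ρ_SOR = ω* − 1 ≈ 0.96661.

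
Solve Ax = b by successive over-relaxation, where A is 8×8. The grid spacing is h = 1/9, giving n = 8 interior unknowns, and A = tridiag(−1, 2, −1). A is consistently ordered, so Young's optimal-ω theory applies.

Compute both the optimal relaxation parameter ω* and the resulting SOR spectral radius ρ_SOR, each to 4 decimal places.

ω* = 1.4903, ρ_SOR = 0.4903

B_J for the 8×8 system has eigenvalues cos(kπ/9); ρ_J = cos(π/9) = 0.9397.
√(1−ρ_J²) = |sin(π/9)| = 0.34202
So ω* = 2/1.34202 = 1.4903 (Young).
ρ_SOR = ω* − 1 = 1.4903 − 1 = 0.4903.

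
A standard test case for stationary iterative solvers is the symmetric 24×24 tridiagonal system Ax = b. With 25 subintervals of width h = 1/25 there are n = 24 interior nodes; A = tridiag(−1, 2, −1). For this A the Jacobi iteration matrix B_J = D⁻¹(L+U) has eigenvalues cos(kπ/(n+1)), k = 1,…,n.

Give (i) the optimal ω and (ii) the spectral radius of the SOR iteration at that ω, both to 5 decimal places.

ω* = 1.77725, ρ_SOR = 0.77725

With n=24, ρ(Jacobi) = cos(π/25) = 0.99211.
√(1−ρ_J²) = |sin(π/25)| = 0.125333
Young: ω* = 2/(1+√(1−ρ_J²)) = 2/(1+0.125333) = 2/1.125333 = 1.77725.
ρ(B_{ω*}) = ω*−1 = 0.77725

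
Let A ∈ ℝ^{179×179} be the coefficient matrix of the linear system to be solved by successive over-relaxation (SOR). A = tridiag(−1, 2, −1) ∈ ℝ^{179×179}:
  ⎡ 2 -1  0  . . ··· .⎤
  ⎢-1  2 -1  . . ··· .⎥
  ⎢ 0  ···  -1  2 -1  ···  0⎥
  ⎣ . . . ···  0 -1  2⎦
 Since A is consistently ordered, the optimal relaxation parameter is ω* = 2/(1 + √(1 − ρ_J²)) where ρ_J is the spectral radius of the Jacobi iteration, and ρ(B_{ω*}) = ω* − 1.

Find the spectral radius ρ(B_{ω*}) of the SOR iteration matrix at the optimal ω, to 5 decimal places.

ρ_SOR = 0.96569

B_J for the 179×179 system has eigenvalues cos(kπ/180); ρ_J = cos(π/180) = 0.99985.
√(1 − cos²(π/180)) = sin(π/180) ≈ 0.017452.
So ω* = 2/1.017452 = 1.96569 (Young).
Hence ρ(B_{ω*}) = 1.96569 − 1 = 0.96569.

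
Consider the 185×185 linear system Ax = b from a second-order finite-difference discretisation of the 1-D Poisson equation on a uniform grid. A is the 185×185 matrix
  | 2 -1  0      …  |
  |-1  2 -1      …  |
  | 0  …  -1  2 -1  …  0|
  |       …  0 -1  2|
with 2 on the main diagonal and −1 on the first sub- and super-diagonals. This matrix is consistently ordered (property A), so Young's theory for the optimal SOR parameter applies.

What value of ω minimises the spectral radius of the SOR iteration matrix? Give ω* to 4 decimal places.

½·tridiag(1,0,1) at n=185: λ_k = cos(kπ/186); max |λ| at k=1 ⇒ ρ_J = cos(π/186) ≈ 0.9999.
√(1 − cos²(π/186)) = sin(π/186) ≈ 0.01689.
ω* = 2/(1 + 0.01689) = 2/1.01689 = 1.9668.
ρ_SOR = ω* − 1 = 1.9668 − 1 = 0.9668.

ω* = 1.9668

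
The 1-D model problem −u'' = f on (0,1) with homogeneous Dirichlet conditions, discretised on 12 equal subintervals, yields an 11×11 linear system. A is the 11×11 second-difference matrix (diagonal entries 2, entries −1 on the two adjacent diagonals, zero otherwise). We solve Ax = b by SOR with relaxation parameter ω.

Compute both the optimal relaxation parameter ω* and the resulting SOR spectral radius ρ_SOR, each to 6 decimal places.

½·tridiag(1,0,1) at n=11: λ_k = cos(kπ/12); max |λ| at k=1 ⇒ ρ_J = cos(π/12) ≈ 0.965926.
√(1−ρ_J²) simplifies to sin(π/12) = 0.2588190.
Young: ω* = 2/(1+√(1−ρ_J²)) = 2/(1+0.2588190) = 2/1.2588190 = 1.588791.
ρ_SOR = ω* − 1 = 1.588791 − 1 = 0.588791.

ω* = 1.588791, ρ_SOR = 0.588791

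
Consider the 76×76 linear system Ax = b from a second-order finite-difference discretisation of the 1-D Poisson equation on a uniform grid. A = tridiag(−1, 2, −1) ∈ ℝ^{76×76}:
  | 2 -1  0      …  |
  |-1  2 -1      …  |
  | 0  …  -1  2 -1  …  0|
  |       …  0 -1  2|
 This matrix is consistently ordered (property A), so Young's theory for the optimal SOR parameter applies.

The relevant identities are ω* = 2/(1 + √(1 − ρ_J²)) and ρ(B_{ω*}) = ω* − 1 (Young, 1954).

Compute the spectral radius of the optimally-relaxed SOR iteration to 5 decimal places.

spectrum of D⁻¹(L+U) = {cos(kπ/77) : 1≤k≤76}; ρ_J = cos(π/77) = 0.99917.
1 − cos²(π/77) = sin²(π/77) ⇒ √(1−ρ_J²) = sin(π/77) = 0.040789.
Then 2/(1+√(1−ρ_J²)) = 2/(1+0.040789); ω* = 2/1.040789 = 1.92162.
At ω = 1.92162 every |λ(B_ω)| = ω−1, so ρ_SOR = 0.92162.

ρ_SOR = 0.92162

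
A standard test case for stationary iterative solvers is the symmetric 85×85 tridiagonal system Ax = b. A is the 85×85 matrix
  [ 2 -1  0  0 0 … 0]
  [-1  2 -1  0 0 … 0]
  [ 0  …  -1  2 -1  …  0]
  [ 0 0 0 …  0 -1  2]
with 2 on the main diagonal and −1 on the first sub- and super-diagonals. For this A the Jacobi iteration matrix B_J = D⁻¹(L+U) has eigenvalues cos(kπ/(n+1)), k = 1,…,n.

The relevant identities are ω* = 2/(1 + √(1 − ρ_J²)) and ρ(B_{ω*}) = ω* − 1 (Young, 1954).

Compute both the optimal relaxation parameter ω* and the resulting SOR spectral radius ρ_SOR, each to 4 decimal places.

[ρ_J] n=85: ρ(B_J) = cos(π/(n+1)) = cos(π/86) = 0.9993.
1 − cos²(π/86) = sin²(π/86) ⇒ √(1−ρ_J²) = sin(π/86) = 0.03652.
Then 2/(1+√(1−ρ_J²)) = 2/(1+0.03652); ω* = 2/1.03652 = 1.9295.
ρ(B_{ω*}) = ω*−1 = 0.9295

ω* = 1.9295, ρ_SOR = 0.9295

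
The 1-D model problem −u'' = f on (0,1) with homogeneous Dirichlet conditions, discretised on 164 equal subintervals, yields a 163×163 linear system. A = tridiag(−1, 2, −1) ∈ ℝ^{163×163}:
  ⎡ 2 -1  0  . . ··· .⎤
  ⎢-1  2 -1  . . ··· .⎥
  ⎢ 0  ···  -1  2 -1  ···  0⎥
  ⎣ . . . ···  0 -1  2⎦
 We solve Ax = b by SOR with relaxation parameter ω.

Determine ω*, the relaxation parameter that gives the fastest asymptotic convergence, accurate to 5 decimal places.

½·tridiag(1,0,1) at n=163: λ_k = cos(kπ/164); max |λ| at k=1 ⇒ ρ_J = cos(π/164) ≈ 0.99982.
root = sin(π/164) = 0.019155  (since 1−cos² = sin²).
ω* = 2/(1 + 0.019155) = 2/1.019155 = 1.96241.
Hence ρ(B_{ω*}) = 1.96241 − 1 = 0.96241.

ω* = 1.96241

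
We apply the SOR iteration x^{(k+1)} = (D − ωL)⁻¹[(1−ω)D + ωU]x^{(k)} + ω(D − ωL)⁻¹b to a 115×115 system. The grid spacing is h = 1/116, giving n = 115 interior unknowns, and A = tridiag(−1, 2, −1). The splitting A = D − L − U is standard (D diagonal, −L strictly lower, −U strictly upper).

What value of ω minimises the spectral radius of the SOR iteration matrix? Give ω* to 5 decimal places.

n=115: λ(B_J) = 1 − λ(A)/2 = cos(kπ/116); k=1 gives ρ_J = 0.99963.
√(1−ρ_J²) simplifies to sin(π/116) = 0.027079.
Then 2/(1+√(1−ρ_J²)) = 2/(1+0.027079); ω* = 2/1.027079 = 1.94727.
ρ_SOR = ω* − 1 ≈ 0.94727.

ω* = 1.94727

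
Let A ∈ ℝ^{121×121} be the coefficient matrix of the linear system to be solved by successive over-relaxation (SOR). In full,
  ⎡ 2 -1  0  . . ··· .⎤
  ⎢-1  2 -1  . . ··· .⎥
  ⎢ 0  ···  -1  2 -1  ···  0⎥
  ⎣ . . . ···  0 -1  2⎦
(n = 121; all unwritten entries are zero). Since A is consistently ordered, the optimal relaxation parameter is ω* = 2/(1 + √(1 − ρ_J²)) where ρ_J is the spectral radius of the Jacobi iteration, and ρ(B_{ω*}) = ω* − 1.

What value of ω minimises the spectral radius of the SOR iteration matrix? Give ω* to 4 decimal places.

½·tridiag(1,0,1) at n=121: λ_k = cos(kπ/122); max |λ| at k=1 ⇒ ρ_J = cos(π/122) ≈ 0.9997.
√(1 − cos²(π/122)) = sin(π/122) ≈ 0.02575.
ω* = 2/(1 + 0.02575) = 2/1.02575 = 1.9498.
ρ_SOR = ω* − 1 = 1.9498 − 1 = 0.9498.

ω* = 1.9498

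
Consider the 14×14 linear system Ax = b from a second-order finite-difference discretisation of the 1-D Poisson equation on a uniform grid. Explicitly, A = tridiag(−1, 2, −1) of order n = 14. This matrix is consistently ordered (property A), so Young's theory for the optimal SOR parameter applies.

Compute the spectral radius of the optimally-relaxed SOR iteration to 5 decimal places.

ρ_SOR = 0.65575

ρ_J = max_k |cos(kπ/15)| = cos(π/15) = 0.97815
√(1 − cos²(π/15)) = sin(π/15) ≈ 0.207912.
ω* = 2/(1 + 0.207912) = 2/1.207912 = 1.65575.
At ω = 1.65575 every |λ(B_ω)| = ω−1, so ρ_SOR = 0.65575.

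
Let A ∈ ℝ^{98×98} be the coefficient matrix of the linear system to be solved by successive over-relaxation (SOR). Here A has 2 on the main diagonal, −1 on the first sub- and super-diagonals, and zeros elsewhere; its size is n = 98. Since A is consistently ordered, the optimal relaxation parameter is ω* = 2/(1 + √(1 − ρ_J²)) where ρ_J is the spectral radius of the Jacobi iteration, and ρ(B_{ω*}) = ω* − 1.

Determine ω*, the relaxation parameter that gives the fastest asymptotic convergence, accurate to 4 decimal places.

[ρ_J] n=98: ρ(B_J) = cos(π/(n+1)) = cos(π/99) = 0.9995.
√(1 − cos²(π/99)) = sin(π/99) ≈ 0.03173.
ω* = 2 / (1 + 0.03173) = 2 / 1.03173 ≈ 1.9385.
[ρ_SOR] ω* − 1 = 0.9385.

ω* = 1.9385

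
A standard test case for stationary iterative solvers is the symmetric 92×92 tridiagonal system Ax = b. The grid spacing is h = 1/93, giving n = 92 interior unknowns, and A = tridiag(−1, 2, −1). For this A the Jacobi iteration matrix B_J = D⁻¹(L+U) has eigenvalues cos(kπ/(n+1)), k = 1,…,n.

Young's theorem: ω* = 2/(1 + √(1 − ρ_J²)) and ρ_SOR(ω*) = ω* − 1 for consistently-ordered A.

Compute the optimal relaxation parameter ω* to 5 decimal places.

ω* = 1.93466

With n=92, ρ(Jacobi) = cos(π/93) = 0.99943.
√(1 − cos²(π/93)) = sin(π/93) ≈ 0.033774.
ω* = 2 / (1 + 0.033774) = 2 / 1.033774 ≈ 1.93466.
ρ_SOR = ω* − 1 ≈ 0.93466.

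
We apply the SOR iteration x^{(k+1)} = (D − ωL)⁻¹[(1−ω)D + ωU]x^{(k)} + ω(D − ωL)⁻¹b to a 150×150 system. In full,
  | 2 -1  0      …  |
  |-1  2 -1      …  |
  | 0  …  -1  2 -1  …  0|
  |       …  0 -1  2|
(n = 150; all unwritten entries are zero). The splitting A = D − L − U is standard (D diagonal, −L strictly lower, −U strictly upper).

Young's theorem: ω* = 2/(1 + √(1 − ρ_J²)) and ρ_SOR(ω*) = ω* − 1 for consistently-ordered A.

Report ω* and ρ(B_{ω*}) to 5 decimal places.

ω* = 1.95924, ρ_SOR = 0.95924

n=150: λ(B_J) = 1 − λ(A)/2 = cos(kπ/151); k=1 gives ρ_J = 0.99978.
√(1−ρ_J²) = |sin(π/151)| = 0.020804
Then 2/(1+√(1−ρ_J²)) = 2/(1+0.020804); ω* = 2/1.020804 = 1.95924.
[ρ_SOR] ω* − 1 = 0.95924.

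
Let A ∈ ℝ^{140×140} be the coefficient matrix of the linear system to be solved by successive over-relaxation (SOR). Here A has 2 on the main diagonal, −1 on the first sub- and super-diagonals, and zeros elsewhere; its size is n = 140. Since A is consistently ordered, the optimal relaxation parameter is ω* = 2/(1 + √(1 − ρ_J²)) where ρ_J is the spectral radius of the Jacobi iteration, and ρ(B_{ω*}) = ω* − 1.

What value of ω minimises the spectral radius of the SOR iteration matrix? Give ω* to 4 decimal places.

n=140: λ(B_J) = 1 − λ(A)/2 = cos(kπ/141); k=1 gives ρ_J = 0.9998.
√(1−ρ_J²) = |sin(π/141)| = 0.02228
Young: ω* = 2/(1+√(1−ρ_J²)) = 2/(1+0.02228) = 2/1.02228 = 1.9564.
ρ_SOR = ω* − 1 ≈ 0.9564.

ω* = 1.9564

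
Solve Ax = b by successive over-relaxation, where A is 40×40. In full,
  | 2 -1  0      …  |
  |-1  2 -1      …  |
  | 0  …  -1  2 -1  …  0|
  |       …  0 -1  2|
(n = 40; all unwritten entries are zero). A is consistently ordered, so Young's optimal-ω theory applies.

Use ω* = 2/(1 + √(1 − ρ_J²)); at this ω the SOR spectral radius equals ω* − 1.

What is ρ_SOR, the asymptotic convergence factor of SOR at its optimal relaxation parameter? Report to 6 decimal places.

B_J for the 40×40 system has eigenvalues cos(kπ/41); ρ_J = cos(π/41) = 0.997066.
√(1 − cos²(π/41)) = sin(π/41) ≈ 0.0765493.
ω* = 2/(1 + 0.0765493) = 2/1.0765493 = 1.857788.
[ρ_SOR] ω* − 1 = 0.857788.

ρ_SOR = 0.857788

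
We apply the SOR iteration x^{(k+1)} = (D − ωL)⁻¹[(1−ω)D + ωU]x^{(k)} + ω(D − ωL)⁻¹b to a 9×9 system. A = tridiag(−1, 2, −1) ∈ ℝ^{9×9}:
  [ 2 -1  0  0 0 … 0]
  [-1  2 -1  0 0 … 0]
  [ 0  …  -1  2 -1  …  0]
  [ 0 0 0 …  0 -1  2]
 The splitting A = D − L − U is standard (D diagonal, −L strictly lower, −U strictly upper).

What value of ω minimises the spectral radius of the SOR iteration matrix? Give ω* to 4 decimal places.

ω* = 1.5279

½·tridiag(1,0,1) at n=9: λ_k = cos(kπ/10); max |λ| at k=1 ⇒ ρ_J = cos(π/10) ≈ 0.9511.
√(1 − cos²(π/10)) = sin(π/10) ≈ 0.30902.
ω* = 2/(1 + 0.30902) = 2/1.30902 = 1.5279.
Hence ρ(B_{ω*}) = 1.5279 − 1 = 0.5279.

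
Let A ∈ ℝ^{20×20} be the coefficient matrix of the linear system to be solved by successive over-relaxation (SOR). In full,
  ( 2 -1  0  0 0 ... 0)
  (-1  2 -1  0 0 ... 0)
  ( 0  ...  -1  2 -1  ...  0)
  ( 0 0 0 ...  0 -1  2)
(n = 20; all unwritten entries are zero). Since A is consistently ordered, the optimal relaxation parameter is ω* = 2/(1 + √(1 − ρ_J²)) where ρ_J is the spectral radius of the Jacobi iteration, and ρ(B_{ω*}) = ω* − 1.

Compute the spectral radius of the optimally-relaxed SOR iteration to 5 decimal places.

spectrum of D⁻¹(L+U) = {cos(kπ/21) : 1≤k≤20}; ρ_J = cos(π/21) = 0.98883.
1 − cos²(π/21) = sin²(π/21) ⇒ √(1−ρ_J²) = sin(π/21) = 0.149042.
Then 2/(1+√(1−ρ_J²)) = 2/(1+0.149042); ω* = 2/1.149042 = 1.74058.
At ω = 1.74058 every |λ(B_ω)| = ω−1, so ρ_SOR = 0.74058.

ρ_SOR = 0.74058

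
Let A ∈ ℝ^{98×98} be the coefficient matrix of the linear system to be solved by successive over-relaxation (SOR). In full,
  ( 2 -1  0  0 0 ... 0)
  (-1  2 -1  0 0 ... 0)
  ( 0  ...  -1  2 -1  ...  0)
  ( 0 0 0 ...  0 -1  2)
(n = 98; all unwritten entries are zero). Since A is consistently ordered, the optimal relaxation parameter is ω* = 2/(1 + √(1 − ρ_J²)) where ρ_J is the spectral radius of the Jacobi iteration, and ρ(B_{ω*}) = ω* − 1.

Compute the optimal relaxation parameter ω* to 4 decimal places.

ρ_J = max_k |cos(kπ/99)| = cos(π/99) = 0.9995
√(1 − cos²(π/99)) = sin(π/99) ≈ 0.03173.
So ω* = 2/1.03173 = 1.9385 (Young).
ρ_SOR = ω* − 1 = 1.9385 − 1 = 0.9385.

ω* = 1.9385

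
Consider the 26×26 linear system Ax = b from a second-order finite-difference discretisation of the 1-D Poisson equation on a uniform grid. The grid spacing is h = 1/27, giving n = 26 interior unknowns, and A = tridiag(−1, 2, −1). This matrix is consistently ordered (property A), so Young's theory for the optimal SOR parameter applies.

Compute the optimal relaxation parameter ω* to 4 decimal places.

½·tridiag(1,0,1) at n=26: λ_k = cos(kπ/27); max |λ| at k=1 ⇒ ρ_J = cos(π/27) ≈ 0.9932.
root = sin(π/27) = 0.11609  (since 1−cos² = sin²).
ω* = 2 / (1 + 0.11609) = 2 / 1.11609 ≈ 1.7920.
ρ_SOR = ω* − 1 = 1.7920 − 1 = 0.7920.

ω* = 1.7920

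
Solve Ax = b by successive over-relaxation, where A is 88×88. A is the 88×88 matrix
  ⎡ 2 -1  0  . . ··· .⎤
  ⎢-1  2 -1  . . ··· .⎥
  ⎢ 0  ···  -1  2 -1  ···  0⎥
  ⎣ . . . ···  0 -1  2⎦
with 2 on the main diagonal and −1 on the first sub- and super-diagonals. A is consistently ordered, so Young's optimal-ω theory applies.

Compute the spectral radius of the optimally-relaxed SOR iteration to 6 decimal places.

ρ_SOR = 0.931823

n=88: λ(B_J) = 1 − λ(A)/2 = cos(kπ/89); k=1 gives ρ_J = 0.999377.
root = sin(π/89) = 0.0352915  (since 1−cos² = sin²).
ω* = 2/(1+0.0352915) = 1.931823
ρ_SOR = ω* − 1 = 1.931823 − 1 = 0.931823.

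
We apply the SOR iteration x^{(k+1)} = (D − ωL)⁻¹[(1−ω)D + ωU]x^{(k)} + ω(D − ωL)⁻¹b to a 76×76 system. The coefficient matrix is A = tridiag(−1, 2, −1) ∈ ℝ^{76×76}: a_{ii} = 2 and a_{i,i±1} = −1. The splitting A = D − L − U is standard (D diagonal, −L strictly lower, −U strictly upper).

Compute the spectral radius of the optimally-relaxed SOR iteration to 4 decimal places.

½·tridiag(1,0,1) at n=76: λ_k = cos(kπ/77); max |λ| at k=1 ⇒ ρ_J = cos(π/77) ≈ 0.9992.
√(1−ρ_J²) = |sin(π/77)| = 0.04079
ω* = 2/(1 + 0.04079) = 2/1.04079 = 1.9216.
Hence ρ(B_{ω*}) = 1.9216 − 1 = 0.9216.

ρ_SOR = 0.9216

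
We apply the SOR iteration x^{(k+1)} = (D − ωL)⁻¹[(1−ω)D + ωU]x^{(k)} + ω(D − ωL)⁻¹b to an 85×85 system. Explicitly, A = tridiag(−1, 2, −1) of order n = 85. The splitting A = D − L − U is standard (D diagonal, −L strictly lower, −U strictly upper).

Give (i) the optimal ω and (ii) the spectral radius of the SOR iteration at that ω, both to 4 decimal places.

ω* = 1.9295, ρ_SOR = 0.9295

ρ_J = max_k |cos(kπ/86)| = cos(π/86) = 0.9993
√(1−ρ_J²) = |sin(π/86)| = 0.03652
Then 2/(1+√(1−ρ_J²)) = 2/(1+0.03652); ω* = 2/1.03652 = 1.9295.
ρ(B_{ω*}) = ω*−1 = 0.9295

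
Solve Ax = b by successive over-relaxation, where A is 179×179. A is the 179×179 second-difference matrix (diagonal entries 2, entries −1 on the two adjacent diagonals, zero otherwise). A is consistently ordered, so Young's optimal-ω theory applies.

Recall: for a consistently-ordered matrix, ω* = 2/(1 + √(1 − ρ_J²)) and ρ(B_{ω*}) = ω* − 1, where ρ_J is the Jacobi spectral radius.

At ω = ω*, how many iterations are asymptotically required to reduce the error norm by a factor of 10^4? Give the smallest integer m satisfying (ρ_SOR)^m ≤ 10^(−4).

m = 264

½·tridiag(1,0,1) at n=179: λ_k = cos(kπ/180); max |λ| at k=1 ⇒ ρ_J = cos(π/180) ≈ 0.9998477.
√(1−ρ_J²) simplifies to sin(π/180) = 0.0174524.
ω* = 2/(1 + 0.0174524) = 2/1.0174524 = 1.9656939.
[ρ_SOR] ω* − 1 = 0.9656939.
4·ln10 = 9.21034; −ln(0.9656939) = 0.0349084; m = ⌈9.21034/0.0349084⌉ = ⌈263.843⌉ = 264.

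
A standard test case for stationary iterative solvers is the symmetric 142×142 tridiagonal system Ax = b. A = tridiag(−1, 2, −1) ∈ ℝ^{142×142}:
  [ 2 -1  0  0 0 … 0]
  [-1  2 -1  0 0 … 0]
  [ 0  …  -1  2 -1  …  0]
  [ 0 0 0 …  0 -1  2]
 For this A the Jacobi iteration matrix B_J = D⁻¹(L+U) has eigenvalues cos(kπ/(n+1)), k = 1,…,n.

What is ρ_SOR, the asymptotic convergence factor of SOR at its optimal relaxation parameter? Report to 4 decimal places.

ρ_SOR = 0.9570

spectrum of D⁻¹(L+U) = {cos(kπ/143) : 1≤k≤142}; ρ_J = cos(π/143) = 0.9998.
√(1−ρ_J²) = |sin(π/143)| = 0.02197
ω* = 2/(1+0.02197) = 1.9570
ρ_SOR = ω* − 1 = 1.9570 − 1 = 0.9570.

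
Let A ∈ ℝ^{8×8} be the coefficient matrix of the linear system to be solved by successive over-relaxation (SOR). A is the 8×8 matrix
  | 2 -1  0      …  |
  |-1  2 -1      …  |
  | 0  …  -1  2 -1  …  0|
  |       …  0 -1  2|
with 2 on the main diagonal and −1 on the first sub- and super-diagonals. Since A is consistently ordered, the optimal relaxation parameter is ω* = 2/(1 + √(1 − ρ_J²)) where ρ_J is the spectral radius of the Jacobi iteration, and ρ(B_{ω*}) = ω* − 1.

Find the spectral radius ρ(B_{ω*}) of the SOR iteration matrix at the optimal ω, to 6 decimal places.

ρ_SOR = 0.490291

With n=8, ρ(Jacobi) = cos(π/9) = 0.939693.
√(1−ρ_J²) simplifies to sin(π/9) = 0.3420201.
So ω* = 2/1.3420201 = 1.490291 (Young).
ρ_SOR = ω* − 1 ≈ 0.490291.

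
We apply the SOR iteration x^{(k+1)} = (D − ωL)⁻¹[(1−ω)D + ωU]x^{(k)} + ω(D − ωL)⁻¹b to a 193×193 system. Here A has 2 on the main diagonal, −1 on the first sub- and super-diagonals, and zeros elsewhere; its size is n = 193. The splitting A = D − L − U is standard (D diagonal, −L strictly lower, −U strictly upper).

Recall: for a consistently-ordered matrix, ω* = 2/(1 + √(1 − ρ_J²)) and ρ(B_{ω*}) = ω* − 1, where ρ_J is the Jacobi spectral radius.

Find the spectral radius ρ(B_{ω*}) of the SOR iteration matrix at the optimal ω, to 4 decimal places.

spectrum of D⁻¹(L+U) = {cos(kπ/194) : 1≤k≤193}; ρ_J = cos(π/194) = 0.9999.
√(1 − cos²(π/194)) = sin(π/194) ≈ 0.01619.
So ω* = 2/1.01619 = 1.9681 (Young).
Hence ρ(B_{ω*}) = 1.9681 − 1 = 0.9681.

ρ_SOR = 0.9681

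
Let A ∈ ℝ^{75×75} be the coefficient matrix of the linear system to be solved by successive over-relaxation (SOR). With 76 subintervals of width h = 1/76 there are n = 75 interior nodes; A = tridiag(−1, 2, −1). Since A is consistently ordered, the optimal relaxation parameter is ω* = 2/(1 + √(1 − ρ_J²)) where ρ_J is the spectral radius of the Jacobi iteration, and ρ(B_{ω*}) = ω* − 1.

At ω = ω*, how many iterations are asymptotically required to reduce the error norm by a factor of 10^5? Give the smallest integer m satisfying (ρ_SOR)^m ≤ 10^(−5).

B_J for the 75×75 system has eigenvalues cos(kπ/76); ρ_J = cos(π/76) = 0.9991458.
√(1 − cos²(π/76)) = sin(π/76) ≈ 0.0413250.
So ω* = 2/1.0413250 = 1.9206300 (Young).
ρ(B_{ω*}) = ω*−1 = 0.9206300
ρ_SOR^m ≤ 10^(−5) ⇔ m ≥ 5·ln10/(−ln 0.9206300) = 11.5129/0.0826971 = 139.218; m = ⌈139.218⌉ = 140.

m = 140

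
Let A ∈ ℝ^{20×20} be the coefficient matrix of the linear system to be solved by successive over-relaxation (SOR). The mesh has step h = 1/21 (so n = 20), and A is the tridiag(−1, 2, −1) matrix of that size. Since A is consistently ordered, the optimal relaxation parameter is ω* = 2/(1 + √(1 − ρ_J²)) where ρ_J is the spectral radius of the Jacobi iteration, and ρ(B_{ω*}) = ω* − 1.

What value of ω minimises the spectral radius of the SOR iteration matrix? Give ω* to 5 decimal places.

ω* = 1.74058

spectrum of D⁻¹(L+U) = {cos(kπ/21) : 1≤k≤20}; ρ_J = cos(π/21) = 0.98883.
√(1 − cos²(π/21)) = sin(π/21) ≈ 0.149042.
Then 2/(1+√(1−ρ_J²)) = 2/(1+0.149042); ω* = 2/1.149042 = 1.74058.
and ρ(B_{ω*}) = 1.74058 − 1 = 0.74058.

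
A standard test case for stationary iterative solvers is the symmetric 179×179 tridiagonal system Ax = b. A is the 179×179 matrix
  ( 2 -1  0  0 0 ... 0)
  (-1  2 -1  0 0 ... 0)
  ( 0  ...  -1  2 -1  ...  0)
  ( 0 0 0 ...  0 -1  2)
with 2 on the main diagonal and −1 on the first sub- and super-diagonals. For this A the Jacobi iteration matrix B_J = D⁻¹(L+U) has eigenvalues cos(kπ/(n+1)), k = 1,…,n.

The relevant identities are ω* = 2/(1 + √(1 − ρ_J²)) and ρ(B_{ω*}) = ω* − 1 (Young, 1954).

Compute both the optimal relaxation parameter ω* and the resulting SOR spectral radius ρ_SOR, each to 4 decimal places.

ω* = 1.9657, ρ_SOR = 0.9657

ρ_J = max_k |cos(kπ/180)| = cos(π/180) = 0.9998
1 − cos²(π/180) = sin²(π/180) ⇒ √(1−ρ_J²) = sin(π/180) = 0.01745.
Then 2/(1+√(1−ρ_J²)) = 2/(1+0.01745); ω* = 2/1.01745 = 1.9657.
ρ_SOR = ω* − 1 = 1.9657 − 1 = 0.9657.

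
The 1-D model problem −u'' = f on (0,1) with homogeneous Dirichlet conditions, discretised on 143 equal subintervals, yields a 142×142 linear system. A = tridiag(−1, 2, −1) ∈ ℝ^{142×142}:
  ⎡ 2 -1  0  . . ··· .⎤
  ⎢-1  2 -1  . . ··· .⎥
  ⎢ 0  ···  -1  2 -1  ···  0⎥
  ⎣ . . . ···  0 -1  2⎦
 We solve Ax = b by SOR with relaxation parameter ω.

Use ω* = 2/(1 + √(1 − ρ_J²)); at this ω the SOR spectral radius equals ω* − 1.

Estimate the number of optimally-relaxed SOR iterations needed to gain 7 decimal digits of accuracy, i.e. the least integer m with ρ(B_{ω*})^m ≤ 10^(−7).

n=142: λ(B_J) = 1 − λ(A)/2 = cos(kπ/143); k=1 gives ρ_J = 0.9997587.
√(1−ρ_J²) = |sin(π/143)| = 0.0219674
ω* = 2/(1 + 0.0219674) = 2/1.0219674 = 1.9570096.
Hence ρ(B_{ω*}) = 1.9570096 − 1 = 0.9570096.
(0.9570096)^m ≤ 10^{−7}  ⇒  m·ln(0.9570096) ≤ −7·ln10  ⇒  m ≥ 366.805  ⇒  m = 367

m = 367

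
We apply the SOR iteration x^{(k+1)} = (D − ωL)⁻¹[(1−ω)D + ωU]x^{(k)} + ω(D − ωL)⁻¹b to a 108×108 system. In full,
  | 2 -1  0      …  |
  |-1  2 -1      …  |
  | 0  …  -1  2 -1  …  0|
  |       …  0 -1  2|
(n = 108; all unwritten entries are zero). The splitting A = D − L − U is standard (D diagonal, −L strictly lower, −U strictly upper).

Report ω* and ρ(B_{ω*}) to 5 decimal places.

ω* = 1.94398, ρ_SOR = 0.94398

spectrum of D⁻¹(L+U) = {cos(kπ/109) : 1≤k≤108}; ρ_J = cos(π/109) = 0.99958.
root = sin(π/109) = 0.028818  (since 1−cos² = sin²).
ω* = 2 / (1 + 0.028818) = 2 / 1.028818 ≈ 1.94398.
[ρ_SOR] ω* − 1 = 0.94398.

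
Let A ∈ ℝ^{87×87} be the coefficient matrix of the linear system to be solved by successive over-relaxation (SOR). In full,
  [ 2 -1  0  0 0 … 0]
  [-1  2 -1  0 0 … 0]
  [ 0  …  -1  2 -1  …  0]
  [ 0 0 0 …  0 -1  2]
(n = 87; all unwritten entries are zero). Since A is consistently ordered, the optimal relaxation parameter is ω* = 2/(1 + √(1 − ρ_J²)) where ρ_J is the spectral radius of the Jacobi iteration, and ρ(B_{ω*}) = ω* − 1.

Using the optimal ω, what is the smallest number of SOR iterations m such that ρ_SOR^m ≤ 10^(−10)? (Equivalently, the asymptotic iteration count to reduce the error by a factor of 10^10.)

m = 323

B_J for the 87×87 system has eigenvalues cos(kπ/88); ρ_J = cos(π/88) = 0.9993628.
root = sin(π/88) = 0.0356923  (since 1−cos² = sin²).
[ω*] 2 ÷ (1 + 0.0356923) = 2 ÷ 1.0356923 = 1.9310755.
and ρ(B_{ω*}) = 1.9310755 − 1 = 0.9310755.
For 10 digits: m = 10·ln10 / (−ln 0.9310755) = 23.0259/0.0714149 = 322.424; round up → m = 323.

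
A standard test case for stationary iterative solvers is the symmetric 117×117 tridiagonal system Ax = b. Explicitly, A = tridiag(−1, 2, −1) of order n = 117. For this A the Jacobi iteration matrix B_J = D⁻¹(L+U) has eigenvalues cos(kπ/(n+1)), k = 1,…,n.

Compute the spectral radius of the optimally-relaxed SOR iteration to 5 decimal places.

ρ_SOR = 0.94814

½·tridiag(1,0,1) at n=117: λ_k = cos(kπ/118); max |λ| at k=1 ⇒ ρ_J = cos(π/118) ≈ 0.99965.
root = sin(π/118) = 0.026621  (since 1−cos² = sin²).
So ω* = 2/1.026621 = 1.94814 (Young).
ρ_SOR = ω* − 1 = 1.94814 − 1 = 0.94814.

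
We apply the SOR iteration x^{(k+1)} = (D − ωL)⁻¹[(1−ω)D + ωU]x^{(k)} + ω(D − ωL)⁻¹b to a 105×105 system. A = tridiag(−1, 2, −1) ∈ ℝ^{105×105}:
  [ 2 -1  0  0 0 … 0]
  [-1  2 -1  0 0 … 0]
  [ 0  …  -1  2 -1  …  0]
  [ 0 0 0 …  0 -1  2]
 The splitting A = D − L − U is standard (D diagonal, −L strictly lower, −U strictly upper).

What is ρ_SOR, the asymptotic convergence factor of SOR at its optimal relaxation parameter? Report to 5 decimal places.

ρ_J = max_k |cos(kπ/106)| = cos(π/106) = 0.99956
1 − cos²(π/106) = sin²(π/106) ⇒ √(1−ρ_J²) = sin(π/106) = 0.029633.
So ω* = 2/1.029633 = 1.94244 (Young).
and ρ(B_{ω*}) = 1.94244 − 1 = 0.94244.

ρ_SOR = 0.94244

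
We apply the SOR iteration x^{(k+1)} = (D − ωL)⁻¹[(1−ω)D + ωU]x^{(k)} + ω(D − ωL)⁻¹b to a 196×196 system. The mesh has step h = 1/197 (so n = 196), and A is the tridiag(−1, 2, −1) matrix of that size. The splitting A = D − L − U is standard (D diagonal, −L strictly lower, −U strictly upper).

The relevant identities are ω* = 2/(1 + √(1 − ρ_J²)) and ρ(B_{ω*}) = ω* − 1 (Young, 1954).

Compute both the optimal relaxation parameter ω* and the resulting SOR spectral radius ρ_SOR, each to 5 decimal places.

[ρ_J] n=196: ρ(B_J) = cos(π/(n+1)) = cos(π/197) = 0.99987.
√(1−ρ_J²) simplifies to sin(π/197) = 0.015946.
So ω* = 2/1.015946 = 1.96861 (Young).
ρ_SOR = ω* − 1 ≈ 0.96861.

ω* = 1.96861, ρ_SOR = 0.96861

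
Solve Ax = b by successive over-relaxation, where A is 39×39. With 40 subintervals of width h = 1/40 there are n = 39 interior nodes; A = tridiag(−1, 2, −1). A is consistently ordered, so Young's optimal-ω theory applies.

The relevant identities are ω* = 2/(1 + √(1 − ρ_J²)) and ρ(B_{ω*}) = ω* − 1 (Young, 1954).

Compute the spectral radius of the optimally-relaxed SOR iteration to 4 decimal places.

½·tridiag(1,0,1) at n=39: λ_k = cos(kπ/40); max |λ| at k=1 ⇒ ρ_J = cos(π/40) ≈ 0.9969.
√(1 − cos²(π/40)) = sin(π/40) ≈ 0.07846.
ω* = 2 / (1 + 0.07846) = 2 / 1.07846 ≈ 1.8545.
Hence ρ(B_{ω*}) = 1.8545 − 1 = 0.8545.

ρ_SOR = 0.8545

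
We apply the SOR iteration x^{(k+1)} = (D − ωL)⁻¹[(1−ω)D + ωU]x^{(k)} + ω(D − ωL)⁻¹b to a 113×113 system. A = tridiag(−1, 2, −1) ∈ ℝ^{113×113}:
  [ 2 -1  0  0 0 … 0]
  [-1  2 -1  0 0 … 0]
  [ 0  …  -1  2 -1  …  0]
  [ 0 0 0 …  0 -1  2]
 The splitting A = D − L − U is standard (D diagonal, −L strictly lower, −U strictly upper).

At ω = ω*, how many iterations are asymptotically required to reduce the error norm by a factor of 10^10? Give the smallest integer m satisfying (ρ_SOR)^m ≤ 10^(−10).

m = 418

ρ_J = max_k |cos(kπ/114)| = cos(π/114) = 0.9996203
√(1−ρ_J²) = |sin(π/114)| = 0.0275543
ω* = 2/(1+0.0275543) = 1.9463692
[ρ_SOR] ω* − 1 = 0.9463692.
m ≥ 10·ln10 / (−ln 0.9463692) = 417.722; smallest integer m = 418.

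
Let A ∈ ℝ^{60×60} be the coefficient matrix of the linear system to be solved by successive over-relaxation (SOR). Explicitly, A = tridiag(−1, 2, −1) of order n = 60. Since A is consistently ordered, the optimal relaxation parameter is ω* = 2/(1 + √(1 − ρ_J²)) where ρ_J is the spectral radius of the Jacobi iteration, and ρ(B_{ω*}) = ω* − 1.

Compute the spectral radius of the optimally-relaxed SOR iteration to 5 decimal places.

ρ_SOR = 0.90208

[ρ_J] n=60: ρ(B_J) = cos(π/(n+1)) = cos(π/61) = 0.99867.
1 − cos²(π/61) = sin²(π/61) ⇒ √(1−ρ_J²) = sin(π/61) = 0.051479.
Young: ω* = 2/(1+√(1−ρ_J²)) = 2/(1+0.051479) = 2/1.051479 = 1.90208.
ρ_SOR = ω* − 1 = 1.90208 − 1 = 0.90208.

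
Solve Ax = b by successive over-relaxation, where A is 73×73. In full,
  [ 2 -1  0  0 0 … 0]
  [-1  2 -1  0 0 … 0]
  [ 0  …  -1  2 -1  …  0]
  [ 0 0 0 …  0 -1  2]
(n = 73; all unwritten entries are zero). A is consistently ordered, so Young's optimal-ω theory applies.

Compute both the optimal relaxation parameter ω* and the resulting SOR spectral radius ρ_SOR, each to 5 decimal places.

With n=73, ρ(Jacobi) = cos(π/74) = 0.99910.
root = sin(π/74) = 0.042441  (since 1−cos² = sin²).
ω* = 2 / (1 + 0.042441) = 2 / 1.042441 ≈ 1.91857.
ρ_SOR = ω* − 1 = 1.91857 − 1 = 0.91857.

ω* = 1.91857, ρ_SOR = 0.91857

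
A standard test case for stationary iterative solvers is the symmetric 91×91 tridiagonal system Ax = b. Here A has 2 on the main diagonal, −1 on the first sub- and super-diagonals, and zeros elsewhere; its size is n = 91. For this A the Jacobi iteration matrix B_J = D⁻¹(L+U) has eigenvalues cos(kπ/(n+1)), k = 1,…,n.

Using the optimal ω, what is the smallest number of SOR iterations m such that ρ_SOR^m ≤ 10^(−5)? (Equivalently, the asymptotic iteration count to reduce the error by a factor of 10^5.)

m = 169

B_J for the 91×91 system has eigenvalues cos(kπ/92); ρ_J = cos(π/92) = 0.9994170.
√(1−ρ_J²) = |sin(π/92)| = 0.0341411
So ω* = 2/1.0341411 = 1.9339721 (Young).
ρ_SOR = ω* − 1 = 1.9339721 − 1 = 0.9339721.
For 5 digits: m = 5·ln10 / (−ln 0.9339721) = 11.5129/0.0683087 = 168.542; round up → m = 169.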